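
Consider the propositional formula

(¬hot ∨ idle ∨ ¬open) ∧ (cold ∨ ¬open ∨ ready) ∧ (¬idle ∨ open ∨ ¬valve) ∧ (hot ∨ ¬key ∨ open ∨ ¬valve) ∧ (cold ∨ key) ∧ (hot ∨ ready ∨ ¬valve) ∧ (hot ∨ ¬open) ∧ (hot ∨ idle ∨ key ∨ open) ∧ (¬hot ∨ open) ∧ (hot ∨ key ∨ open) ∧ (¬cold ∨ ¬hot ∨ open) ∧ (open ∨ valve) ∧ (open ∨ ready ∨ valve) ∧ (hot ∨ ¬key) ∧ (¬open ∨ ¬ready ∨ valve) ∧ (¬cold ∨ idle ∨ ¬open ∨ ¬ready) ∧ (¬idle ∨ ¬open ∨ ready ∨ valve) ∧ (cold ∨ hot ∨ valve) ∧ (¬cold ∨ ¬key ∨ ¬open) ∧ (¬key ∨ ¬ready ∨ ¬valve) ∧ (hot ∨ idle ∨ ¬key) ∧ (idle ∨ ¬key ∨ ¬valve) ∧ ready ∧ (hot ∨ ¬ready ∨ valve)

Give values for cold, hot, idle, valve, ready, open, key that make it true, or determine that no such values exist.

Unit clause (ready) forces ready = True.
Set cold = True.
Set hot = True.
  then (¬hot ∨ open) forces open = True.
  then (¬open ∨ ¬ready ∨ valve) forces valve = True.
  then (¬cold ∨ idle ∨ ¬open ∨ ¬ready) forces idle = True.
  then (¬cold ∨ ¬key ∨ ¬open) forces key = False.
All clauses satisfied.

cold = True, hot = True, idle = True, valve = True, ready = True, open = True, key = False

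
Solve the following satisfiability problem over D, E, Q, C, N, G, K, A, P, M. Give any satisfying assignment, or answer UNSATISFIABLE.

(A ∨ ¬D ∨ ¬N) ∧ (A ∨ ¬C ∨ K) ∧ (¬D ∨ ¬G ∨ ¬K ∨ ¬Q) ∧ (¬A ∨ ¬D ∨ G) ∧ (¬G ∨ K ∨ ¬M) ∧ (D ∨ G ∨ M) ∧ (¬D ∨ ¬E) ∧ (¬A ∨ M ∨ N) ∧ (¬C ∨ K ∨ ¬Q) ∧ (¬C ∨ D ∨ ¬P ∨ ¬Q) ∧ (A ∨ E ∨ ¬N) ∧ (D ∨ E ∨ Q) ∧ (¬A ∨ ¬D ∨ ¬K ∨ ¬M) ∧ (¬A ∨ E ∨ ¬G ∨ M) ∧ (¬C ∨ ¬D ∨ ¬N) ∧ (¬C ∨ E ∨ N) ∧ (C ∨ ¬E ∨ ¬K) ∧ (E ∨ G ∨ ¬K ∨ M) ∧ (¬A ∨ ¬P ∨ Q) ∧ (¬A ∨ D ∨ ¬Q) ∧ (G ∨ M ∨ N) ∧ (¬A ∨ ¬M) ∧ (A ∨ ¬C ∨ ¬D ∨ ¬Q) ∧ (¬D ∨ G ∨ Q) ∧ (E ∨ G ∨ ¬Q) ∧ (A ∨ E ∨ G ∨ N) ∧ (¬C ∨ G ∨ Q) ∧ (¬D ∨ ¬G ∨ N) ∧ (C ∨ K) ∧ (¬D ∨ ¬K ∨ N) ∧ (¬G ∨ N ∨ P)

D = False, E = True, Q = False, C = True, N = True, G = True, K = True, A = False, P = True, M = False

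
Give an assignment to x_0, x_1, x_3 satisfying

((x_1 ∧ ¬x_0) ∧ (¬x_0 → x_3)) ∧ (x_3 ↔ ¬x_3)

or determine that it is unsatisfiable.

The formula is unsatisfiable.

The conjunct x_3 ↔ ¬x_3 is unsatisfiable on its own:
  x_3=F: evaluates to False.
  x_3=T: evaluates to False.
So the whole conjunction is unsatisfiable.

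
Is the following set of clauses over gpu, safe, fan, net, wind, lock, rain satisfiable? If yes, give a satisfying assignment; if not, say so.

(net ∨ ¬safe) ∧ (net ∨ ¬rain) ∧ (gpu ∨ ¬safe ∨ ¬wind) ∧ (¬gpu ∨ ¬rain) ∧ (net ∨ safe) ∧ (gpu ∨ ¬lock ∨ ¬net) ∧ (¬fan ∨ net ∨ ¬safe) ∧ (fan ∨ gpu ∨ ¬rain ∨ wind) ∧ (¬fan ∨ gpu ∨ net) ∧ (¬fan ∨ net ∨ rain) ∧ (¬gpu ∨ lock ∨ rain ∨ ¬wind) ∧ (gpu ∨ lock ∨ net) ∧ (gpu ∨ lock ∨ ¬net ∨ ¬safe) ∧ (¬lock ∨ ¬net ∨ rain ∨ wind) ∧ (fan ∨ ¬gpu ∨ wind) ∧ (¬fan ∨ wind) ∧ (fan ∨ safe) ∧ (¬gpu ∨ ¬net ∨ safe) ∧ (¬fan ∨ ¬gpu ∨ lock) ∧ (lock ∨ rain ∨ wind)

gpu: True, safe: True, fan: True, net: True, wind: True, lock: True, rain: False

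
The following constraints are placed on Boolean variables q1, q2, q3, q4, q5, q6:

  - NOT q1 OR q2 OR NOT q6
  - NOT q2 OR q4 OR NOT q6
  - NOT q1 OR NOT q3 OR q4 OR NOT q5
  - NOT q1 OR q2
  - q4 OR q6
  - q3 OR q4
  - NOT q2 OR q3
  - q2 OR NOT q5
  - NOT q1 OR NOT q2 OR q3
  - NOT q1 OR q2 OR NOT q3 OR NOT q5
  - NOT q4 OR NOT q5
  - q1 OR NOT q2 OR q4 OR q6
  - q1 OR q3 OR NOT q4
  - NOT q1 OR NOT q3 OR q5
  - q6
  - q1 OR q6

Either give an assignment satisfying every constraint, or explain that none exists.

q1 = False, q2 = False, q3 = True, q4 = False, q5 = False, q6 = True

Unit clause (q6) forces q6 = True.
Try q1 = True:
  (NOT q1 OR q2 OR NOT q6) forces q2 = True.
  (NOT q2 OR q4 OR NOT q6) forces q4 = True.
  (NOT q2 OR q3) forces q3 = True.
  (NOT q4 OR NOT q5) forces q5 = False.
  clause (NOT q1 OR NOT q3 OR q5) is falsified — backtrack.
So q1 = False.
Set q2 = False.
  then (q2 OR NOT q5) forces q5 = False.
Set q3 = True.
Set q4 = False.
All clauses satisfied.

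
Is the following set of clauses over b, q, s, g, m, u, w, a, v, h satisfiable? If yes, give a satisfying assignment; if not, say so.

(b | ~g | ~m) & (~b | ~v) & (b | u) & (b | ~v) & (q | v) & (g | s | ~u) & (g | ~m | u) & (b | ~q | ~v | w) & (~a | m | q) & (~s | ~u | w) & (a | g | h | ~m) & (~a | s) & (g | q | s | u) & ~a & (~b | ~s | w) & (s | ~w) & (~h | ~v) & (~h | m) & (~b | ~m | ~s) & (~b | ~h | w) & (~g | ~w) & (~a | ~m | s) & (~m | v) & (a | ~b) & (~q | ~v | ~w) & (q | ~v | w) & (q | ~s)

Unit clause (~a) forces a = False.
In (a | ~b) only ~b is left, so b = False.
In (b | u) only u is left, so u = True.
In (b | ~v) only ~v is left, so v = False.
In (q | v) only q is left, so q = True.
In (~m | v) only ~m is left, so m = False.
In (~h | m) only ~h is left, so h = False.
Set s = False.
  then (g | s | ~u) forces g = True.
  then (s | ~w) forces w = False.
All clauses satisfied.

b: False; q: True; s: False; g: True; m: False; u: True; w: False; a: False; v: False; h: False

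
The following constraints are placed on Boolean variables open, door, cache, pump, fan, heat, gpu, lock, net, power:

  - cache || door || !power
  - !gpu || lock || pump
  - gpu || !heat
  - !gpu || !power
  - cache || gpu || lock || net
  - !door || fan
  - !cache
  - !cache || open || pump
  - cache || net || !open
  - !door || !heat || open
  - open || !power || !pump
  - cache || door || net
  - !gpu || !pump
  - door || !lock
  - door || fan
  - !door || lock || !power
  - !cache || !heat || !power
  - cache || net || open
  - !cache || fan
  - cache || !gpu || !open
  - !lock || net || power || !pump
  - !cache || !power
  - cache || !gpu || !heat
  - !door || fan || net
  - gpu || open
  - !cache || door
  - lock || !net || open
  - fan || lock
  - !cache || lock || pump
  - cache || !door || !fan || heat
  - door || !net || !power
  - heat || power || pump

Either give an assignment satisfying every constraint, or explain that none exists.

open: True, door: False, cache: False, pump: True, fan: True, heat: False, gpu: False, lock: False, net: True, power: False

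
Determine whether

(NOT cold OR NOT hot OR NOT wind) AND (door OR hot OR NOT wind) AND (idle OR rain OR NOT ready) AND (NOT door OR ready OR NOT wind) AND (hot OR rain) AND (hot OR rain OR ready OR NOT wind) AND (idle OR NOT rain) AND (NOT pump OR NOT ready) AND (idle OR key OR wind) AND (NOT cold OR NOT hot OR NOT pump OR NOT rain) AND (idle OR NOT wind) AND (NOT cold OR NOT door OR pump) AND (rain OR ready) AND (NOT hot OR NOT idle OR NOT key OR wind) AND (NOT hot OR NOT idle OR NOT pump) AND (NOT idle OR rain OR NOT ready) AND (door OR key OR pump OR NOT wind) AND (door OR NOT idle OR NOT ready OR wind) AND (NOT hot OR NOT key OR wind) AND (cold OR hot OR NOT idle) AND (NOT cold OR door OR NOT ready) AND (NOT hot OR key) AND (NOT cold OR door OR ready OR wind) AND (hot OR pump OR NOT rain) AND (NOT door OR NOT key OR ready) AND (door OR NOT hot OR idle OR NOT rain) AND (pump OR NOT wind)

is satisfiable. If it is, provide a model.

door = True; ready = False; wind = False; pump = True; cold = True; idle = True; hot = False; rain = True; key = False

Set door = True.
Set ready = False.
  then (NOT door OR ready OR NOT wind) forces wind = False.
  then (rain OR ready) forces rain = True.
  then (NOT door OR NOT key OR ready) forces key = False.
  then (idle OR NOT rain) forces idle = True.
  then (NOT hot OR key) forces hot = False.
  then (hot OR pump OR NOT rain) forces pump = True.
  then (cold OR hot OR NOT idle) forces cold = True.
All clauses satisfied.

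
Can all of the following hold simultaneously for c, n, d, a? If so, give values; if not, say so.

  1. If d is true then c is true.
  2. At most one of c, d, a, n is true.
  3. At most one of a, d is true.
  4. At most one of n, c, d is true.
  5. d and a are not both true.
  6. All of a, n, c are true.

Unsatisfiable

Case n = True:
  (2) with n=T forces c = False.
  Constraint (6) is violated (c=F) — contradiction.
Case n = False:
  Constraint (6) is violated (n=F) — contradiction.
Both cases fail — unsatisfiable.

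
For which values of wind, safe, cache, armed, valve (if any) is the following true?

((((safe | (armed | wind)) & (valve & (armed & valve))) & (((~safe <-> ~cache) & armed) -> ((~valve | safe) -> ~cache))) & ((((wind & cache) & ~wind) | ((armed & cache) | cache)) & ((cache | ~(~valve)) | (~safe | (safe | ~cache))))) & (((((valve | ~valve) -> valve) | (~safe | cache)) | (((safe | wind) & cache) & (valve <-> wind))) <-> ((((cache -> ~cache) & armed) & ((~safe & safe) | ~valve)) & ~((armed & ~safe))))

UNSATISFIABLE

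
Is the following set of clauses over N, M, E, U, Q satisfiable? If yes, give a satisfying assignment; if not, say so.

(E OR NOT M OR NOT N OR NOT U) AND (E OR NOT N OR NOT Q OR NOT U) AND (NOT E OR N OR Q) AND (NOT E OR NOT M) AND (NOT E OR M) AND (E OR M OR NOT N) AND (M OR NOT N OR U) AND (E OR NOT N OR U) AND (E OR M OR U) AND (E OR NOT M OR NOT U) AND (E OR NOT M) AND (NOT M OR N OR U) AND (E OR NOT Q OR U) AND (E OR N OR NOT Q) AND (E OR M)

Case M = True:
  (NOT E OR NOT M) forces E = False.
  Clause (E OR NOT M) is falsified — contradiction.
Case M = False:
  (NOT E OR M) forces E = False.
  Clause (E OR M) is falsified — contradiction.
Both cases fail, so the formula is unsatisfiable.

No satisfying assignment exists.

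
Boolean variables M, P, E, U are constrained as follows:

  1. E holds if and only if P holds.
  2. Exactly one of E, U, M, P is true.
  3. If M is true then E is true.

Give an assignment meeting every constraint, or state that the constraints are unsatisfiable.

M = False, P = False, E = False, U = True

  (1) E=F, P=F — same ✓
  (2) {E, U, M, P}: 1 true — exactly one ✓
  (3) M=F ⇒ E: vacuous ✓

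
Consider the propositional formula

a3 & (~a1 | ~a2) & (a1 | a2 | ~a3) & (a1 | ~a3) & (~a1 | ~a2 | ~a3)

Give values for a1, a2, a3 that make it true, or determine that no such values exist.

Unit clause (a3) forces a3 = True.
In (a1 | ~a3) only a1 is left, so a1 = True.
In (~a1 | ~a2 | ~a3) only ~a2 is left, so a2 = False.
All clauses satisfied.

a1 = True, a2 = False, a3 = True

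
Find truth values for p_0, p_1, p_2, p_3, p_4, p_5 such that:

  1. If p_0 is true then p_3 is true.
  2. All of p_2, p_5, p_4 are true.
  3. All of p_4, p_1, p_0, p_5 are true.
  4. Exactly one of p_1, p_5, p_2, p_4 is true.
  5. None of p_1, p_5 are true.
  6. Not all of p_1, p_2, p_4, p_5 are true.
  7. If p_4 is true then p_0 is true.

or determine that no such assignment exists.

Case p_1 = True:
  Constraint (5) is violated (p_1=T) — contradiction.
Case p_1 = False:
  Constraint (3) is violated (p_1=F) — contradiction.
Both cases fail — unsatisfiable.

Unsatisfiable — no assignment works.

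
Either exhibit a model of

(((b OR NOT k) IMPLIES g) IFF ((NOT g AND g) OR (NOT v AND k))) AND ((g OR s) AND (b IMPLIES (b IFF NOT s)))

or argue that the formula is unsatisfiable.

g = False, k = True, v = False, s = True, b = False

  ((b OR NOT k) IMPLIES g) IFF ((NOT g AND g) OR (NOT v AND k)) = True
    (b OR NOT k) IMPLIES g = True
      b OR NOT k = False
        NOT k = False
    (NOT g AND g) OR (NOT v AND k) = True
      NOT g AND g = False
        NOT g = True
      NOT v AND k = True
        NOT v = True
  (g OR s) AND (b IMPLIES (b IFF NOT s)) = True
    g OR s = True
    b IMPLIES (b IFF NOT s) = True
      b IFF NOT s = True
        NOT s = False
Both conjuncts True, so the formula holds.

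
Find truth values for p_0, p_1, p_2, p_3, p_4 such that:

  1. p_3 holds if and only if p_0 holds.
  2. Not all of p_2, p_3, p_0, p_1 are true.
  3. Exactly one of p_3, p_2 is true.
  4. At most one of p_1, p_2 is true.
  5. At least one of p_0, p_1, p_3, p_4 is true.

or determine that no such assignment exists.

p_0=T, p_1=T, p_2=F, p_3=T, p_4=F

  (1) p_3=T, p_0=T — same ✓
  (2) {p_2, p_3, p_0, p_1}: 3/4 true — not all ✓
  (3) {p_3, p_2}: 1 true — exactly one ✓
  (4) {p_1, p_2}: 1 true — at most one ✓
  (5) {p_0, p_1, p_3, p_4}: 3 true — at least one ✓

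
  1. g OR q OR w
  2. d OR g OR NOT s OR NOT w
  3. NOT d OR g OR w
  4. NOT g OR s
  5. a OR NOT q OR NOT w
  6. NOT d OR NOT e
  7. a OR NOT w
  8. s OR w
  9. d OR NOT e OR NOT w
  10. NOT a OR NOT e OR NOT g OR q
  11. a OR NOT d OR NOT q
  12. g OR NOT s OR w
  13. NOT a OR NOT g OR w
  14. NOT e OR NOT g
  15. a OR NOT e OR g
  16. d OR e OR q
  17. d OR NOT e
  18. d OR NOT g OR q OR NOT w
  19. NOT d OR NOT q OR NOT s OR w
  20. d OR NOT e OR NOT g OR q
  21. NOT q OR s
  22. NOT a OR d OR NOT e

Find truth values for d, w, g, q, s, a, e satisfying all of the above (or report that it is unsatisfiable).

Set d = True.
  then (NOT d OR NOT e) forces e = False.
Set w = True.
  then (a OR NOT w) forces a = True.
Set g = False.
Set q = False.
Set s = False.
All clauses satisfied.

d = True; w = True; g = False; q = False; s = False; a = True; e = False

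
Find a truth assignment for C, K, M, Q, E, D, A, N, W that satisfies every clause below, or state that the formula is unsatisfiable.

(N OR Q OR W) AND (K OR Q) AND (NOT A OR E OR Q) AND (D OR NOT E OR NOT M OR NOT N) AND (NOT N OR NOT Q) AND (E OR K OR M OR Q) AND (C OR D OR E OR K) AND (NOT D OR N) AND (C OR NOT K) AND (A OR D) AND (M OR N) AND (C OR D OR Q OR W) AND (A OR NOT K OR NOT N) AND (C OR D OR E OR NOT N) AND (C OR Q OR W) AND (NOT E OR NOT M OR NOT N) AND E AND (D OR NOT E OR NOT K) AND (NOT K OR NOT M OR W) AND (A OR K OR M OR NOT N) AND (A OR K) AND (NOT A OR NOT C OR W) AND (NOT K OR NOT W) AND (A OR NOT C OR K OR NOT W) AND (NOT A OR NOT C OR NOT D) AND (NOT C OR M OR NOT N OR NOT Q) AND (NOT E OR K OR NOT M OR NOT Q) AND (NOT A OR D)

No satisfying assignment exists.

Case D = True:
  (NOT D OR N) forces N = True.
  (NOT N OR NOT Q) forces Q = False.
  (K OR Q) forces K = True.
  (C OR NOT K) forces C = True.
  (A OR NOT K OR NOT N) forces A = True.
  Clause (NOT A OR NOT C OR NOT D) is falsified — contradiction.
Case D = False:
  (A OR D) forces A = True.
  Clause (NOT A OR D) is falsified — contradiction.
Both cases fail, so the formula is unsatisfiable.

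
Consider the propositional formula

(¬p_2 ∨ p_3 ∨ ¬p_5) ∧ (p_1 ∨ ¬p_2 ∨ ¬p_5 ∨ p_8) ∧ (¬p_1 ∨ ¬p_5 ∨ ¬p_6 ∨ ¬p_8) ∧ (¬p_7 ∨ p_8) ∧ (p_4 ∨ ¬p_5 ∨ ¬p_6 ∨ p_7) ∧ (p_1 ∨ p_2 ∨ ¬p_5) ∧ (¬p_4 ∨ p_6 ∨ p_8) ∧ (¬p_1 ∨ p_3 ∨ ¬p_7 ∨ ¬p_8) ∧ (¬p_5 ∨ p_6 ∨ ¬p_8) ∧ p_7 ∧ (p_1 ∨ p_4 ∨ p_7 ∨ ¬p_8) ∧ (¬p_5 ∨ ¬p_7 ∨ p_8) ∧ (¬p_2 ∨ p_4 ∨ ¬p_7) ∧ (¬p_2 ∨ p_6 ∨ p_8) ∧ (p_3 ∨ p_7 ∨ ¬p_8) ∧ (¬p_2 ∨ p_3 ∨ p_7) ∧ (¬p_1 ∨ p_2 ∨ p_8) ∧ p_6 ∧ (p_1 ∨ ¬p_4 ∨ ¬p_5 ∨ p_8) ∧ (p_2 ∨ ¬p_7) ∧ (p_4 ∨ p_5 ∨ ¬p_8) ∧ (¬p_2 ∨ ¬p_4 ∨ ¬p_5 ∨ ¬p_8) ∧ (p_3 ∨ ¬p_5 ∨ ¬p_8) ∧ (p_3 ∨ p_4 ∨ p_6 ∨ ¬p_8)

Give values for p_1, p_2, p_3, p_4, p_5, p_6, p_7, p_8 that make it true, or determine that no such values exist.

p_1=F, p_2=T, p_3=T, p_4=T, p_5=F, p_6=T, p_7=T, p_8=T

Unit clause (p_7) forces p_7 = True.
Unit clause (p_6) forces p_6 = True.
In (p_2 ∨ ¬p_7) only p_2 is left, so p_2 = True.
In (¬p_7 ∨ p_8) only p_8 is left, so p_8 = True.
In (¬p_2 ∨ p_4 ∨ ¬p_7) only p_4 is left, so p_4 = True.
In (¬p_2 ∨ ¬p_4 ∨ ¬p_5 ∨ ¬p_8) only ¬p_5 is left, so p_5 = False.
Set p_1 = False.
Set p_3 = True.
All clauses satisfied.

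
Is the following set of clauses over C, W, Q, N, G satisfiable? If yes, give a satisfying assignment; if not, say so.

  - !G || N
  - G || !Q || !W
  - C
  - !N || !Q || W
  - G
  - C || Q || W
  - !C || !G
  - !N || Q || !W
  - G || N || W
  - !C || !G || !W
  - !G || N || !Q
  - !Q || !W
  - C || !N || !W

The formula is unsatisfiable.

Case C = True:
  (G) forces G = True.
  Clause (!C || !G) is falsified — contradiction.
Case C = False:
  Clause (C) is falsified — contradiction.
Both cases fail, so the formula is unsatisfiable.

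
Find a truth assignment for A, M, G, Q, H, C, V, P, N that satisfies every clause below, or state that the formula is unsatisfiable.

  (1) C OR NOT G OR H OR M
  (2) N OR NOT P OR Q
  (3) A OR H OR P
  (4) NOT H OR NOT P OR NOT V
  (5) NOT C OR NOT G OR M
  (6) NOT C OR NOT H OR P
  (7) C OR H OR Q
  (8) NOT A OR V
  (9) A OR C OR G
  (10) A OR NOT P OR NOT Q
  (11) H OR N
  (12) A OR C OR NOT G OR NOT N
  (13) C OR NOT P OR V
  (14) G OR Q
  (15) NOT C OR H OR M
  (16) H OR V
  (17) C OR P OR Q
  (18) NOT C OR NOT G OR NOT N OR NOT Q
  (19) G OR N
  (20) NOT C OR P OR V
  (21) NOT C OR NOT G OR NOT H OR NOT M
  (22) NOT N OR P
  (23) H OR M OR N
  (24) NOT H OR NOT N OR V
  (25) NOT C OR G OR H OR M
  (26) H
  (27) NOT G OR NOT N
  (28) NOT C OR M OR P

Unit clause (H) forces H = True.
Set A = False.
Set M = False.
Set G = True.
  then (NOT C OR NOT G OR M) forces C = False.
  then (A OR C OR NOT G OR NOT N) forces N = False.
Try Q = False:
  (N OR NOT P OR Q) forces P = False.
  clause (C OR P OR Q) is falsified — backtrack.
So Q = True.
  then (A OR NOT P OR NOT Q) forces P = False.
Set V = False.
All clauses satisfied.

A = False, M = False, G = True, Q = True, H = True, C = False, V = False, P = False, N = False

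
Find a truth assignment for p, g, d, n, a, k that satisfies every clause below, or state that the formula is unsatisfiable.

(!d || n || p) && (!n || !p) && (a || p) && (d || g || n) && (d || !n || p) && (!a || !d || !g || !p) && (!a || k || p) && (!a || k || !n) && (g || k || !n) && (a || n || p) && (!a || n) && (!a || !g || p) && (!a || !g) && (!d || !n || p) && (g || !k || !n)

p = True; g = False; d = True; n = False; a = False; k = True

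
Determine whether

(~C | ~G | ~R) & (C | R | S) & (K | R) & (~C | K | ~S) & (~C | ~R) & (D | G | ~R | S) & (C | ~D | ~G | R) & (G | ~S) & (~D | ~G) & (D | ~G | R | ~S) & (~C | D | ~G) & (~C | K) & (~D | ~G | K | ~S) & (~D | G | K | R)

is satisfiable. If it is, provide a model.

Set R = True.
  then (~C | ~R) forces C = False.
Set G = False.
  then (G | ~S) forces S = False.
  then (D | G | ~R | S) forces D = True.
Set K = False.
All clauses satisfied.

R: True; G: False; C: False; K: False; S: False; D: True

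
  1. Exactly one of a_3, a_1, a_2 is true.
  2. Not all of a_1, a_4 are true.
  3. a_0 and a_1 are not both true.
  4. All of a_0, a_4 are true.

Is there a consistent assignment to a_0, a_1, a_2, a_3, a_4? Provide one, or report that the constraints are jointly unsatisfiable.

a_0=T, a_1=F, a_2=F, a_3=T, a_4=T

  (1) {a_3, a_1, a_2}: 1 true — exactly one ✓
  (2) {a_1, a_4}: 1/2 true — not all ✓
  (3) a_0=T, a_1=F — not both ✓
  (4) {a_0, a_4}: all 2 true ✓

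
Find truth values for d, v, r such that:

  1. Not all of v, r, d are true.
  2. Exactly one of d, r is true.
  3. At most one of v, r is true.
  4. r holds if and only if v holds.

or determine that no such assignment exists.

d=T, v=F, r=F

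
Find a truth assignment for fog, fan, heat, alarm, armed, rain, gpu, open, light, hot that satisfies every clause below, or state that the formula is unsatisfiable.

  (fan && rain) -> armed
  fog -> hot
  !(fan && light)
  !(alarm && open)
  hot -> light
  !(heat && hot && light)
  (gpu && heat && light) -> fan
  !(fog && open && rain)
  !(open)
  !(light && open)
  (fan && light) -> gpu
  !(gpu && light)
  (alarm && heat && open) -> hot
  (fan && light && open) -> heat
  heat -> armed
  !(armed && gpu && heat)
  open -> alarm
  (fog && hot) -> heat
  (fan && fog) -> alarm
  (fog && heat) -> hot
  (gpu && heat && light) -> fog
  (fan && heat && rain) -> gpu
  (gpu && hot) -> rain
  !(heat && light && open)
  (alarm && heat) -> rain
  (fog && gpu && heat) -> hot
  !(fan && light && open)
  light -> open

Unit clause (!open) forces open = False.
In (!light || open) only !light is left, so light = False.
In (!hot || light) only !hot is left, so hot = False.
In (!fog || hot) only !fog is left, so fog = False.
Set fan = False.
Set heat = False.
Set alarm = False.
Set armed = True.
Set rain = False.
Set gpu = False.
All clauses satisfied.

fog: False; fan: False; heat: False; alarm: False; armed: True; rain: False; gpu: False; open: False; light: False; hot: False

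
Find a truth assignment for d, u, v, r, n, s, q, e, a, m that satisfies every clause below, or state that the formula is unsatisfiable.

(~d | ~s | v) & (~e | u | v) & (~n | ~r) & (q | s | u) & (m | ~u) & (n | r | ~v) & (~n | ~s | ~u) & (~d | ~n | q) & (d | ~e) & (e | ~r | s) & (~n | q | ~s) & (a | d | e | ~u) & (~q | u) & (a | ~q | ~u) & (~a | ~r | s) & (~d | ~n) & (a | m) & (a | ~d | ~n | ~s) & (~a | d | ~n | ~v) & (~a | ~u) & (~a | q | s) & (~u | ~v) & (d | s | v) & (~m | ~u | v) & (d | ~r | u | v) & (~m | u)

Set d = True.
  then (~d | ~n) forces n = False.
Try u = True:
  (m | ~u) forces m = True.
  (~a | ~u) forces a = False.
  (a | ~q | ~u) forces q = False.
  (~u | ~v) forces v = False.
  clause (~m | ~u | v) is falsified — backtrack.
So u = False.
  then (~q | u) forces q = False.
  then (~m | u) forces m = False.
  then (q | s | u) forces s = True.
  then (a | m) forces a = True.
  then (~d | ~s | v) forces v = True.
  then (n | r | ~v) forces r = True.
Set e = True.
All clauses satisfied.

d=T; u=F; v=T; r=T; n=F; s=T; q=F; e=T; a=T; m=F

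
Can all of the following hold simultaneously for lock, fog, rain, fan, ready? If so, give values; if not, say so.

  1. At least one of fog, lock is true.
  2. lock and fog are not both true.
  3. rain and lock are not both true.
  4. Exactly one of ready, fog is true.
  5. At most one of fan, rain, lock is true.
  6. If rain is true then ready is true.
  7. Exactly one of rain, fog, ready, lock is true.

lock = False, fog = True, rain = False, fan = False, ready = False

  (1) {fog, lock}: 1 true — at least one ✓
  (2) lock=F, fog=T — not both ✓
  (3) rain=F, lock=F — not both ✓
  (4) {ready, fog}: 1 true — exactly one ✓
  (5) {fan, rain, lock}: 0 true — at most one ✓
  (6) rain=F ⇒ ready: vacuous ✓
  (7) {rain, fog, ready, lock}: 1 true — exactly one ✓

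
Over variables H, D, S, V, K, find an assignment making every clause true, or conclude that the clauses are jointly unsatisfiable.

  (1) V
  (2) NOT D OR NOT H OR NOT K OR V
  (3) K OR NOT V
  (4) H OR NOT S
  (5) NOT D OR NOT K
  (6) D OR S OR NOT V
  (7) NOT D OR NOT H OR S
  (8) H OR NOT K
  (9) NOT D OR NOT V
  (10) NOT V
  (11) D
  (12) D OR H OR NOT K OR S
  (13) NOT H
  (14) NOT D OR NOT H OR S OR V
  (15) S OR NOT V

UNSATISFIABLE

Case V = True:
  Clause (NOT V) is falsified — contradiction.
Case V = False:
  Clause (V) is falsified — contradiction.
Both cases fail, so the formula is unsatisfiable.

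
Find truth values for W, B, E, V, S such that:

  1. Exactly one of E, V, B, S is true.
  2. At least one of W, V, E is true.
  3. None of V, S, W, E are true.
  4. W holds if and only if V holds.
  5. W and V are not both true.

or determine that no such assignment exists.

Case W = True:
  Constraint (3) is violated (W=T) — contradiction.
Case W = False:
  (3) forces V = False.
  (2) with W=F, V=F forces E = True.
  Constraint (3) is violated (E=T) — contradiction.
Both cases fail — unsatisfiable.

Unsatisfiable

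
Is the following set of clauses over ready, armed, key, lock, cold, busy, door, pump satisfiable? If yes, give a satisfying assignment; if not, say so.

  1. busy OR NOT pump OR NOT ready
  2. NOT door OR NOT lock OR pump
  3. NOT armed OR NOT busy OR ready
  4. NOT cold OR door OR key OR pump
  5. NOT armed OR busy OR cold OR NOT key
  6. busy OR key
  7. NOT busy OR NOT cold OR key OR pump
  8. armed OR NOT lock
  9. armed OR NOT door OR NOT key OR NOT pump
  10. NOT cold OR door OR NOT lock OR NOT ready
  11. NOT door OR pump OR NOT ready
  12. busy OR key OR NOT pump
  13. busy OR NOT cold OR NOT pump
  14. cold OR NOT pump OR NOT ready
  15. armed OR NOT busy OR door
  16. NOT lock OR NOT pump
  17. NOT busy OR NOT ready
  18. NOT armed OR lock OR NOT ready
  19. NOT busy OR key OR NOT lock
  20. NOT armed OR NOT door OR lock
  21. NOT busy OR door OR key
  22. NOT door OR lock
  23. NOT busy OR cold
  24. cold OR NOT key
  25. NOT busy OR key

Set ready = True.
  then (NOT busy OR NOT ready) forces busy = False.
  then (busy OR NOT pump OR NOT ready) forces pump = False.
  then (busy OR key) forces key = True.
  then (NOT door OR pump OR NOT ready) forces door = False.
  then (cold OR NOT key) forces cold = True.
  then (NOT cold OR door OR NOT lock OR NOT ready) forces lock = False.
  then (NOT armed OR lock OR NOT ready) forces armed = False.
All clauses satisfied.

ready: True, armed: False, key: True, lock: False, cold: True, busy: False, door: False, pump: False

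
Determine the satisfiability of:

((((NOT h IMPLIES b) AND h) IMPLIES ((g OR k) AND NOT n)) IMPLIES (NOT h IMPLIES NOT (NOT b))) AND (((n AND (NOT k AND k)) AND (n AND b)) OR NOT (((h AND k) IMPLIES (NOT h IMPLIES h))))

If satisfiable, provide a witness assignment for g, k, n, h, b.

UNSATISFIABLE

The conjunct ((n AND (NOT k AND k)) AND (n AND b)) OR NOT (((h AND k) IMPLIES (NOT h IMPLIES h))) is unsatisfiable on its own:
  k = True: simplifies to NOT ((h IMPLIES (NOT h IMPLIES h))).
    h = True: this becomes NOT ((True IMPLIES True)) = False.
    h = False: this becomes NOT ((False IMPLIES False)) = False.
  k = False: this becomes (False AND (n AND b)) OR NOT True = False.
So the whole conjunction is unsatisfiable.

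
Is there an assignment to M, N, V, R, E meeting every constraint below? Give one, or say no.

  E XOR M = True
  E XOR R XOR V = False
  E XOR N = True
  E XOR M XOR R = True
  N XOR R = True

M=T; N=T; V=F; R=F; E=F

E XOR M = F XOR T = True ✓
E XOR R XOR V = F XOR F XOR F = False ✓
E XOR N = F XOR T = True ✓
E XOR M XOR R = F XOR T XOR F = True ✓
N XOR R = T XOR F = True ✓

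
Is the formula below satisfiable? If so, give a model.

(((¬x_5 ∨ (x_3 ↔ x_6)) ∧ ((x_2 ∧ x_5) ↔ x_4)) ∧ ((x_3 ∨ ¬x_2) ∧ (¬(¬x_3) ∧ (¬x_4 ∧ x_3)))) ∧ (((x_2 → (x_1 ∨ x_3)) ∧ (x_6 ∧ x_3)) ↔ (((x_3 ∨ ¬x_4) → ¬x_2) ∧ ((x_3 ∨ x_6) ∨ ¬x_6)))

x_1: False, x_2: False, x_3: True, x_4: False, x_5: True, x_6: True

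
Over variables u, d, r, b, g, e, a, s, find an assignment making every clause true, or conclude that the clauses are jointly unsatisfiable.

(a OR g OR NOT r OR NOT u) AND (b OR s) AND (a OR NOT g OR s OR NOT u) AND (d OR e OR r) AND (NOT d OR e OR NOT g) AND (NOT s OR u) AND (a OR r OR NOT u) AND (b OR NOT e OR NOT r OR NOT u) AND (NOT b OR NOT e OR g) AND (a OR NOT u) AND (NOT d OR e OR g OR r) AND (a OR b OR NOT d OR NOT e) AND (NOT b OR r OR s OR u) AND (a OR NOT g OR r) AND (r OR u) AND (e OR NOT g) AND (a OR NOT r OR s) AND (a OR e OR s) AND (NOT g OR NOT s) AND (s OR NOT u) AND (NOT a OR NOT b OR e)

Set u = False.
  then (NOT s OR u) forces s = False.
  then (r OR u) forces r = True.
  then (a OR NOT r OR s) forces a = True.
  then (b OR s) forces b = True.
  then (NOT a OR NOT b OR e) forces e = True.
  then (NOT b OR NOT e OR g) forces g = True.
Set d = True.
All clauses satisfied.

u=F, d=T, r=T, b=T, g=T, e=T, a=T, s=F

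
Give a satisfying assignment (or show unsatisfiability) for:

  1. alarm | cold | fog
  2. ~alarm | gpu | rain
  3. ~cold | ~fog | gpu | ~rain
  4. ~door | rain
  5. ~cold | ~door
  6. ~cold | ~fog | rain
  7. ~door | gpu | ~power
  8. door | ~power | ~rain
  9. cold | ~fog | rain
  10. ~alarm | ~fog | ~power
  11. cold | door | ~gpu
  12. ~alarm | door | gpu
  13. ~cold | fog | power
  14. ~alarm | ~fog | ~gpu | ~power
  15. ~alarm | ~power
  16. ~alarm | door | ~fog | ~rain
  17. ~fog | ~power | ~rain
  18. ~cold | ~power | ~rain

Set door = True.
  then (~door | rain) forces rain = True.
  then (~cold | ~door) forces cold = False.
Set alarm = True.
  then (~alarm | ~power) forces power = False.
Set gpu = False.
Set fog = True.
All clauses satisfied.

door: True; alarm: True; cold: False; power: False; rain: True; gpu: False; fog: True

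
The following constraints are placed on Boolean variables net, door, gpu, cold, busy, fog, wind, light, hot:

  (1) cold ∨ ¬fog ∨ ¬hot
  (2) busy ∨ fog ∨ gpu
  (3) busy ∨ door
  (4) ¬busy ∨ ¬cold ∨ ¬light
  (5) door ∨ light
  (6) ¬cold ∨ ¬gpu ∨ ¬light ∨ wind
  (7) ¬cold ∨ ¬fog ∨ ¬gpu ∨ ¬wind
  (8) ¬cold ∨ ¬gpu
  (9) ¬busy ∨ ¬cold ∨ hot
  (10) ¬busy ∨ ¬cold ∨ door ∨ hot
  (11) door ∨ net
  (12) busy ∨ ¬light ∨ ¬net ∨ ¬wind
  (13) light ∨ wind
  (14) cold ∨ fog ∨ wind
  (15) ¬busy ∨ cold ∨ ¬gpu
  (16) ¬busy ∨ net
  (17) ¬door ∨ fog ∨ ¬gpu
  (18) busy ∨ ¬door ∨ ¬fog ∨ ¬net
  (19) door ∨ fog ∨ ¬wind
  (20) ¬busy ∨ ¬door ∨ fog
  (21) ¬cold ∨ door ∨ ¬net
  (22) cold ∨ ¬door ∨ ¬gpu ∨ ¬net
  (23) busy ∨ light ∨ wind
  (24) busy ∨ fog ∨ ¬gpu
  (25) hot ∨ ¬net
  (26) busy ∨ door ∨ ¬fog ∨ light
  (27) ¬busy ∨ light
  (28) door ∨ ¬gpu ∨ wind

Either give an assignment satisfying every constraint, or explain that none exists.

Set net = False.
  then (door ∨ net) forces door = True.
  then (¬busy ∨ net) forces busy = False.
Set gpu = False.
  then (busy ∨ fog ∨ gpu) forces fog = True.
Set cold = True.
Set wind = True.
Set light = True.
Set hot = True.
All clauses satisfied.

net=F, door=T, gpu=F, cold=T, busy=F, fog=T, wind=T, light=T, hot=T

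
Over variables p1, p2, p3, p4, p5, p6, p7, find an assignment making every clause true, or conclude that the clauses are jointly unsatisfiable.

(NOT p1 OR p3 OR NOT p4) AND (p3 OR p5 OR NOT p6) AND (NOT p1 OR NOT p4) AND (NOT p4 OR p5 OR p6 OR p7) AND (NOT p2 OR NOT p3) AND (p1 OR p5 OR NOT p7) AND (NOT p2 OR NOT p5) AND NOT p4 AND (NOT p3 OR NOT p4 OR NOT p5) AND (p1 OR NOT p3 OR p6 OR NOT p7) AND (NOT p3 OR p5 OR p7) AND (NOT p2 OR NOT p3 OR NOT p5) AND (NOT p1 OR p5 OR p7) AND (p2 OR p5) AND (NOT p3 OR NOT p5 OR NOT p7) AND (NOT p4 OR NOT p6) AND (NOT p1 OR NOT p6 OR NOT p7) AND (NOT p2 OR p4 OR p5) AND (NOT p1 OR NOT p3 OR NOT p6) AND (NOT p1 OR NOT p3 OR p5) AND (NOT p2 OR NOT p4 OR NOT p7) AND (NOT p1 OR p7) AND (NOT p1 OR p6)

Unit clause (NOT p4) forces p4 = False.
Try p1 = True:
  (NOT p1 OR p7) forces p7 = True.
  (NOT p1 OR NOT p6 OR NOT p7) forces p6 = False.
  clause (NOT p1 OR p6) is falsified — backtrack.
So p1 = False.
Try p2 = True:
  (NOT p2 OR NOT p3) forces p3 = False.
  (NOT p2 OR NOT p5) forces p5 = False.
  clause (NOT p2 OR p4 OR p5) is falsified — backtrack.
So p2 = False.
  then (p2 OR p5) forces p5 = True.
Set p3 = True.
  then (NOT p3 OR NOT p5 OR NOT p7) forces p7 = False.
Set p6 = True.
All clauses satisfied.

p1=F, p2=F, p3=T, p4=F, p5=T, p6=T, p7=F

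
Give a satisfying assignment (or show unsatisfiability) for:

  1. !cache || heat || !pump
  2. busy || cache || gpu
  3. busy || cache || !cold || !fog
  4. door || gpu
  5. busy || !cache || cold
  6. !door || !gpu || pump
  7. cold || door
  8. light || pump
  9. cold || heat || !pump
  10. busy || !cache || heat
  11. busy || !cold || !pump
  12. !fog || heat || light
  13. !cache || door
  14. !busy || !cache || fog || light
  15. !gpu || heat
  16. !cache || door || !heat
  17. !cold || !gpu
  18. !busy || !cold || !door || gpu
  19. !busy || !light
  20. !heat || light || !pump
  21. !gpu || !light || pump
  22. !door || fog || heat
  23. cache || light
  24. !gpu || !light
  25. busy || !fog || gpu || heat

Try cache = False:
  (cache || light) forces light = True.
  (!busy || !light) forces busy = False.
  (busy || cache || gpu) forces gpu = True.
  clause (!gpu || !light) is falsified — backtrack.
So cache = True.
  then (!cache || door) forces door = True.
Try heat = False:
  (!cache || heat || !pump) forces pump = False.
  (!door || !gpu || pump) forces gpu = False.
  (light || pump) forces light = True.
  (busy || !cache || heat) forces busy = True.
  clause (!busy || !light) is falsified — backtrack.
So heat = True.
Try pump = True:
  (!heat || light || !pump) forces light = True.
  (!busy || !light) forces busy = False.
  (busy || !cache || cold) forces cold = True.
  clause (busy || !cold || !pump) is falsified — backtrack.
So pump = False.
  then (!door || !gpu || pump) forces gpu = False.
  then (light || pump) forces light = True.
  then (!busy || !light) forces busy = False.
  then (busy || !cache || cold) forces cold = True.
Set fog = True.
All clauses satisfied.

cache = True, heat = True, pump = False, gpu = False, light = True, fog = True, cold = True, door = True, busy = False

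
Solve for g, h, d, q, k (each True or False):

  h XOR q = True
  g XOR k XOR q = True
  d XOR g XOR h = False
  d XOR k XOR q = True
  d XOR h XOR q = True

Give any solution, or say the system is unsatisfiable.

g: False, h: False, d: False, q: True, k: False

h XOR q = F XOR T = True ✓
g XOR k XOR q = F XOR F XOR T = True ✓
d XOR g XOR h = F XOR F XOR F = False ✓
d XOR k XOR q = F XOR F XOR T = True ✓
d XOR h XOR q = F XOR F XOR T = True ✓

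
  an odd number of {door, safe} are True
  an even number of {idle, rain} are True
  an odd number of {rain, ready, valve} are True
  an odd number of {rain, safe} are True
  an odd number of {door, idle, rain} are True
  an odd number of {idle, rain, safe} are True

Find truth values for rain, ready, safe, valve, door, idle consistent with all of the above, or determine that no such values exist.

Adding constraints 1, 5, 6 mod 2: every variable appears an even number of times on the left, so the left side is 0.
But the right sides sum to 1 (mod 2). 0 ≠ 1 — the system is inconsistent.

Unsatisfiable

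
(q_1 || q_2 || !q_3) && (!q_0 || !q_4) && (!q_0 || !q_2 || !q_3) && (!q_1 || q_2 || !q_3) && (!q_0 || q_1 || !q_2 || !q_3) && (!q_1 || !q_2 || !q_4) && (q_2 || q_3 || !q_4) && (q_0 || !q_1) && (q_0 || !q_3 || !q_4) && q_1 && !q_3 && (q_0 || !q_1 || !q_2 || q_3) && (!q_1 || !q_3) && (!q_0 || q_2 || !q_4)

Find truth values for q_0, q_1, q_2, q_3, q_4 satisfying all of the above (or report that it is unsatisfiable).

Unit clause (q_1) forces q_1 = True.
Unit clause (!q_3) forces q_3 = False.
In (q_0 || !q_1) only q_0 is left, so q_0 = True.
In (!q_0 || !q_4) only !q_4 is left, so q_4 = False.
Set q_2 = False.
All clauses satisfied.

q_0: True, q_1: True, q_2: False, q_3: False, q_4: False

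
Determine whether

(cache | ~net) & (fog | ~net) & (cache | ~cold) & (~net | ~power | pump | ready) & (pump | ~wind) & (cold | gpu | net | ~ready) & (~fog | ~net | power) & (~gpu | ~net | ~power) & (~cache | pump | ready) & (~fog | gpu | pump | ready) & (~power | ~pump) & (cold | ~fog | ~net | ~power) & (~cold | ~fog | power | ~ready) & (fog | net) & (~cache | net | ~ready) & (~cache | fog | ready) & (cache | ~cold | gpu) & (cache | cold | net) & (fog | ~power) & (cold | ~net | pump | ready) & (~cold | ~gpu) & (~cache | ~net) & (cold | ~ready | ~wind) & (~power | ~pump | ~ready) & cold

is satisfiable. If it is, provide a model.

cache: True, ready: False, cold: True, net: False, pump: True, fog: True, gpu: False, wind: False, power: False

Unit clause (cold) forces cold = True.
In (cache | ~cold) only cache is left, so cache = True.
In (~cold | ~gpu) only ~gpu is left, so gpu = False.
In (~cache | ~net) only ~net is left, so net = False.
In (fog | net) only fog is left, so fog = True.
In (~cache | net | ~ready) only ~ready is left, so ready = False.
In (~cache | pump | ready) only pump is left, so pump = True.
In (~power | ~pump) only ~power is left, so power = False.
Set wind = False.
All clauses satisfied.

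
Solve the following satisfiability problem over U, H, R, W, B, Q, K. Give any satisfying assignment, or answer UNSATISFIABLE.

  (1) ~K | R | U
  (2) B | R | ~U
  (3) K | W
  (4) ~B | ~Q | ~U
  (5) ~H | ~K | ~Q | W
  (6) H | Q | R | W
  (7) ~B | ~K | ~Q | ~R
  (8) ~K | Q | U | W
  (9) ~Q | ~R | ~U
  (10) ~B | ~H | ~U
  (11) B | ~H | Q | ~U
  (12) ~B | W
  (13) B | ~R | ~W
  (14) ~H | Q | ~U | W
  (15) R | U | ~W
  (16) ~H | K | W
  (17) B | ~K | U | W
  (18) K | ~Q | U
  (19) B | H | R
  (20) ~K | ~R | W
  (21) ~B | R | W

Set U = True.
Try H = True:
  (~B | ~H | ~U) forces B = False.
  (B | R | ~U) forces R = True.
  (~Q | ~R | ~U) forces Q = False.
  clause (B | ~H | Q | ~U) is falsified — backtrack.
So H = False.
Set R = True.
  then (~Q | ~R | ~U) forces Q = False.
Set W = True.
  then (B | ~R | ~W) forces B = True.
Set K = False.
All clauses satisfied.

U: True; H: False; R: True; W: True; B: True; Q: False; K: False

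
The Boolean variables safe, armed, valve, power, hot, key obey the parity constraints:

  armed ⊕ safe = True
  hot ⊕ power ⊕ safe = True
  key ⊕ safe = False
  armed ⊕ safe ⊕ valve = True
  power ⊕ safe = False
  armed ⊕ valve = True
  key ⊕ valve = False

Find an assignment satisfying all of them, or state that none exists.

safe=F, armed=T, valve=F, power=F, hot=T, key=F

armed ⊕ safe = T ⊕ F = True ✓
hot ⊕ power ⊕ safe = T ⊕ F ⊕ F = True ✓
key ⊕ safe = F ⊕ F = False ✓
armed ⊕ safe ⊕ valve = T ⊕ F ⊕ F = True ✓
power ⊕ safe = F ⊕ F = False ✓
armed ⊕ valve = T ⊕ F = True ✓
key ⊕ valve = F ⊕ F = False ✓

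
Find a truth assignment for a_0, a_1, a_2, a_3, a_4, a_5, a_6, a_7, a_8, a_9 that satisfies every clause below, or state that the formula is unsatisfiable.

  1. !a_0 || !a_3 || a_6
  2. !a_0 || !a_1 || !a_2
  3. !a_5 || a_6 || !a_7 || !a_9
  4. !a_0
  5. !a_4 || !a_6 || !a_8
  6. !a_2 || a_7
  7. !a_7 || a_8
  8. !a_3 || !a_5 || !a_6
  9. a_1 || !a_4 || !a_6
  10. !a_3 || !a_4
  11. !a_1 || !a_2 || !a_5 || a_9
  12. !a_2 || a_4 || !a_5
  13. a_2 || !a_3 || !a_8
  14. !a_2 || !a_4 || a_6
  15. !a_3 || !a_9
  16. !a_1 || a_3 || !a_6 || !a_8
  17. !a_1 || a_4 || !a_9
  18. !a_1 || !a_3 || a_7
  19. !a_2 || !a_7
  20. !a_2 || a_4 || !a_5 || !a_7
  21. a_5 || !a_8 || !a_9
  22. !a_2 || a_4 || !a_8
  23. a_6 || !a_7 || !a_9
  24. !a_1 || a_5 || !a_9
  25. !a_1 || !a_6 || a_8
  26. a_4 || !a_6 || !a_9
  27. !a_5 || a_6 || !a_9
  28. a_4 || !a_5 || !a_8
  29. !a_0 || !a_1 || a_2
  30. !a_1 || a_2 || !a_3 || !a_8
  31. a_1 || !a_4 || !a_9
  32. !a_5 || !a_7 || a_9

a_0 = False, a_1 = False, a_2 = False, a_3 = False, a_4 = False, a_5 = False, a_6 = False, a_7 = False, a_8 = False, a_9 = False

Unit clause (!a_0) forces a_0 = False.
Set a_1 = False.
Set a_2 = False.
Set a_3 = False.
Set a_4 = False.
Set a_5 = False.
Set a_6 = False.
Set a_7 = False.
Set a_8 = False.
Set a_9 = False.
All clauses satisfied.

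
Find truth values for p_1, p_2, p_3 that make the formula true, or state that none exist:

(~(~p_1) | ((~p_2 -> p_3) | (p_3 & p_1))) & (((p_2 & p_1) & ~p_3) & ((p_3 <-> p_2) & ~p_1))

The formula is unsatisfiable.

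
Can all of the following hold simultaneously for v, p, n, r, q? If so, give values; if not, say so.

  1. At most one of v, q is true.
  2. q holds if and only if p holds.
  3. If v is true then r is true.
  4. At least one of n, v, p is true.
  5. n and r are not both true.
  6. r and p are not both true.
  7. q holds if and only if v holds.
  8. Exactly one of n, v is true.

v=F, p=F, n=T, r=F, q=F

  (1) {v, q}: 0 true — at most one ✓
  (2) q=F, p=F — same ✓
  (3) v=F ⇒ r: vacuous ✓
  (4) {n, v, p}: 1 true — at least one ✓
  (5) n=T, r=F — not both ✓
  (6) r=F, p=F — not both ✓
  (7) q=F, v=F — same ✓
  (8) {n, v}: 1 true — exactly one ✓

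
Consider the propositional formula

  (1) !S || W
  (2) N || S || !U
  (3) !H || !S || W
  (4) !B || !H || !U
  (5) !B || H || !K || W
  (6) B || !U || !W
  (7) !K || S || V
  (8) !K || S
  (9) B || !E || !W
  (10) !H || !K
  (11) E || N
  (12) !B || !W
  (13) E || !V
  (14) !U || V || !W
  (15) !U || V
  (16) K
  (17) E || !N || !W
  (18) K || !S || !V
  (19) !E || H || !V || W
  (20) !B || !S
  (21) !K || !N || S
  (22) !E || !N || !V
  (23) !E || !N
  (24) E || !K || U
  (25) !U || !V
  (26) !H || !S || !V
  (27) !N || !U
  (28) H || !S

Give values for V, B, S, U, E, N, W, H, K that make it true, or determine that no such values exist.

Case H = True:
  (!H || !K) forces K = False.
  Clause (K) is falsified — contradiction.
Case H = False:
  (K) forces K = True.
  (!K || S) forces S = True.
  Clause (H || !S) is falsified — contradiction.
Both cases fail, so the formula is unsatisfiable.

Unsatisfiable — no assignment works.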